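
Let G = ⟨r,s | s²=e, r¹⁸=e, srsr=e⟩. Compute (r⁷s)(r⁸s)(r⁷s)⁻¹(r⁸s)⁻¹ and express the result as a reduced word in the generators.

[(r⁷s), (r⁸s)] = (r⁷s)·(r⁸s)·(r⁷s)⁻¹·(r⁸s)⁻¹.
  (r⁷s) · (r⁸s) = r¹⁷
  (r¹⁷) · (r⁷s) = r⁶s
  (r⁶s) · (r⁸s) = r¹⁶

Answer: r¹⁶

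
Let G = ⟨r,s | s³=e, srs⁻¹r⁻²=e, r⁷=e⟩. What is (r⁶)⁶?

Compute successive powers of (r⁶), reducing at each step:
  (r⁶)²: (r⁶) · r⁶ = r⁵
  (r⁶)³: (r⁵) · r⁶ = r⁴
  (r⁶)⁴: (r⁴) · r⁶ = r³
  (r⁶)⁵: (r³) · r⁶ = r²
  (r⁶)⁶: (r²) · r⁶ = r

Answer: r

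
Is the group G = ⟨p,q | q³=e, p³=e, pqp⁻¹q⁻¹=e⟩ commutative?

Each pair of generators commutes: p·q = pq = q·p. Since the generators pairwise commute, every element of G commutes with every other, so G is abelian.

Answer: Yes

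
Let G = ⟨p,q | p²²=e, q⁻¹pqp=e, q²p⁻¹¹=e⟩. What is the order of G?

Enumerate words in the generators, reducing via the relations: the distinct elements are
  {e, p, q, pq, p², p³, p⁴, p⁵, p⁶, p⁷, p⁸, p⁹, p²q, p²¹, p²⁰, p³q, p¹², p¹³, p¹¹, p¹⁰, p¹⁴, p¹⁵, p¹⁶, p¹⁷, p¹⁸, p¹⁹, p⁴q, p⁵q, p⁶q, p⁷q, p⁸q, p⁹q, q⁻¹, pq⁻¹, p¹⁰q, p²q⁻¹, p³q⁻¹, p⁴q⁻¹, p⁵q⁻¹, p⁶q⁻¹, p⁷q⁻¹, p⁸q⁻¹, p⁹q⁻¹, p¹⁰q⁻¹}.
No further products give new elements, so |G| = 44.

Answer: 44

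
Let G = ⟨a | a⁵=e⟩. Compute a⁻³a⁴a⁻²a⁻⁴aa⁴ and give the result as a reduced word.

Multiply left to right, reducing at each step:
  (a²) · a⁴ = a
  a · a⁻² = a⁴
  (a⁴) · a⁻⁴ = e
  e · a = a
  a · a⁴ = e

Answer: e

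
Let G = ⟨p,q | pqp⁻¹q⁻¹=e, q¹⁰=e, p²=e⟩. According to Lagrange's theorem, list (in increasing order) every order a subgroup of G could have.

|G| = 20 = 2² · 5. By Lagrange's theorem the order of any subgroup divides 20; the divisors of 20 are 1, 2, 4, 5, 10, 20.

Answer: 1, 2, 4, 5, 10, 20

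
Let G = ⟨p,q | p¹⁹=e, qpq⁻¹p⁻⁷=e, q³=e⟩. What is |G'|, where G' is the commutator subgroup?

G' = [G, G] is generated by all commutators. The generator-pair commutators are: [p, q] = p¹³.
The subgroup they normally generate is {e, p, p², p³, p⁴, p⁵, p⁶, p⁷, p⁸, p⁹, p¹⁰, p¹¹, p¹², p¹³, p¹⁴, p¹⁵, p¹⁶, p¹⁷, p¹⁸}, of order 19.
Check: |G/G'| = 57/19 = 3 is the order of the abelianisation.

Answer: 19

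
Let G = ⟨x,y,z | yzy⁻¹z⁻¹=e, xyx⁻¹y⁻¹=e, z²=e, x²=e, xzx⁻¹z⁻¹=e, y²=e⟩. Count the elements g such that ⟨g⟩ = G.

⟨g⟩ = G would require ord(g) = |G| = 8, but the maximum element order in G is 2 < 8. So G is not cyclic and no single element generates it: the count is 0.

Answer: 0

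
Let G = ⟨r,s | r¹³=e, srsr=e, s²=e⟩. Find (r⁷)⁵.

Compute successive powers of (r⁷), reducing at each step:
  (r⁷)²: (r⁷) · r⁷ = r
  (r⁷)³: r · r⁷ = r⁸
  (r⁷)⁴: (r⁸) · r⁷ = r²
  (r⁷)⁵: (r²) · r⁷ = r⁹

Answer: r⁹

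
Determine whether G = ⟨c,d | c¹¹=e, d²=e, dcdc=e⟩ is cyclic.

Every cyclic group is abelian. But c·d = cd while d·c = c¹⁰d, so c·d ≠ d·c and G is not abelian. Hence G is not cyclic.

Answer: No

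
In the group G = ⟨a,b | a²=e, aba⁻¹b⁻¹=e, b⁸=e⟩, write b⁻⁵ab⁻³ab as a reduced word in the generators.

Multiply left to right, reducing at each step:
  (b³) · a = ab³
  (ab³) · b⁻³ = a
  a · a = e
  e · b = b

Answer: b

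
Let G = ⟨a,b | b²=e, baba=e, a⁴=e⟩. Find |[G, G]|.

G' = [G, G] is generated by all commutators. The generator-pair commutators are: [a, b] = a².
The subgroup they normally generate is {e, a²}, of order 2.
Check: |G/G'| = 8/2 = 4 is the order of the abelianisation.

Answer: 2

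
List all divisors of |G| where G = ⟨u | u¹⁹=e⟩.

|G| = 19 = 19. By Lagrange's theorem the order of any subgroup divides 19; the divisors of 19 are 1, 19.

Answer: 1, 19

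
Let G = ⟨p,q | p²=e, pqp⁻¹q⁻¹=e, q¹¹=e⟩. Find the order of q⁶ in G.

Compute successive powers until reaching e:
  (q⁶)¹ = q⁶, (q⁶)² = q, (q⁶)³ = q⁷, (q⁶)⁴ = q², (q⁶)⁵ = q⁸, (q⁶)⁶ = q³, (q⁶)⁷ = q⁹, (q⁶)⁸ = q⁴, (q⁶)⁹ = q¹⁰, (q⁶)¹⁰ = q⁵, (q⁶)¹¹ = e.
The smallest positive k with (q⁶)ᵏ = e is 11.

Answer: 11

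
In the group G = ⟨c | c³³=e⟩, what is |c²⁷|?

Compute successive powers until reaching e:
  (c²⁷)¹ = c²⁷, (c²⁷)² = c²¹, (c²⁷)³ = c¹⁵, (c²⁷)⁴ = c⁹, (c²⁷)⁵ = c³, (c²⁷)⁶ = c³⁰, (c²⁷)⁷ = c²⁴, (c²⁷)⁸ = c¹⁸, (c²⁷)⁹ = c¹², (c²⁷)¹⁰ = c⁶, (c²⁷)¹¹ = e.
The smallest positive k with (c²⁷)ᵏ = e is 11.

Answer: 11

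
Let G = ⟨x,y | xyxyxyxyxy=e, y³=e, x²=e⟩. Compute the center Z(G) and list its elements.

An element z ∈ Z(G) iff z commutes with every generator.
For example e is central: e·x = x = x·e; e·y = y = y·e.
Whereas x ∉ Z(G) since x·y = xy ≠ yx = y·x.
Checking each of the 60 elements this way gives Z(G) = {e}, of order 1.

Answer: {e}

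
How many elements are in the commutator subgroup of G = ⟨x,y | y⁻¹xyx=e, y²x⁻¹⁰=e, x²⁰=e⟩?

G' = [G, G] is generated by all commutators. The generator-pair commutators are: [x, y] = x².
The subgroup they normally generate is {e, x², x⁴, x⁶, x⁸, x¹⁰, x¹², x¹⁴, x¹⁶, x¹⁸}, of order 10.
Check: |G/G'| = 40/10 = 4 is the order of the abelianisation.

Answer: 10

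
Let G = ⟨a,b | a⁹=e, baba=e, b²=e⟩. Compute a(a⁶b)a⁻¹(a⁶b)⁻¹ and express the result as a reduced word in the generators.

[a, (a⁶b)] = a·(a⁶b)·a⁻¹·(a⁶b)⁻¹.
  a · (a⁶b) = a⁷b
  (a⁷b) · (a⁸) = a⁸b
  (a⁸b) · (a⁶b) = a²

Answer: a²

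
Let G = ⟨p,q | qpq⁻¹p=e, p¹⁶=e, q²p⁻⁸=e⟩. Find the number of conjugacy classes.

The conjugacy classes (representative and size) are:
  [e] (size 1), [p] (size 2), [p¹⁴] (size 2), [p¹³] (size 2), [p¹²] (size 2), [p⁵] (size 2), [p¹⁰] (size 2), [p⁷] (size 2), [p⁸] (size 1), [q⁻¹] (size 8), [p⁷q⁻¹] (size 8).
Class equation: 1 + 2 + 2 + 2 + 2 + 2 + 2 + 2 + 1 + 8 + 8 = 32 = |G|. So G has 11 conjugacy classes.

Answer: 11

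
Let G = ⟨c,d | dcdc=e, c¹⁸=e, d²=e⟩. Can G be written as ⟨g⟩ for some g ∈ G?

Every cyclic group is abelian. But c·d = cd while d·c = c¹⁷d, so c·d ≠ d·c and G is not abelian. Hence G is not cyclic.

Answer: No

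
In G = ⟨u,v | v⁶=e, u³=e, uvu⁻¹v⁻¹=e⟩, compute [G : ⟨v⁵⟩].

First find ord(v⁵) by computing successive powers:
  (v⁵)¹ = v⁵, (v⁵)² = v⁴, (v⁵)³ = v³, (v⁵)⁴ = v², (v⁵)⁵ = v, (v⁵)⁶ = e.
So |⟨v⁵⟩| = ord(v⁵) = 6. With |G| = 18, by Lagrange [G : ⟨v⁵⟩] = 18/6 = 3.

Answer: 3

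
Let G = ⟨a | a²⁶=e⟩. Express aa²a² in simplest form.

Multiply left to right, reducing at each step:
  a · a² = a³
  (a³) · a² = a⁵

Answer: a⁵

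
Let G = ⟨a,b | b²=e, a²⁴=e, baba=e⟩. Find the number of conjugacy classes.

The conjugacy classes (representative and size) are:
  [e] (size 1), [a²³] (size 2), [a²] (size 2), [a³] (size 2), [a²⁰] (size 2), [a¹⁹] (size 2), [a⁶] (size 2), [a⁷] (size 2), [a⁸] (size 2), [a⁹] (size 2), [a¹⁴] (size 2), [a¹¹] (size 2), [a¹²] (size 1), [a⁴b] (size 12), [a⁵b] (size 12).
Class equation: 1 + 2 + 2 + 2 + 2 + 2 + 2 + 2 + 2 + 2 + 2 + 2 + 1 + 12 + 12 = 48 = |G|. So G has 15 conjugacy classes.

Answer: 15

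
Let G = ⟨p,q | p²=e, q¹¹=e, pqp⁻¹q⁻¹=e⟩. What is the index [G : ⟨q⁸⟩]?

First find ord(q⁸) by computing successive powers:
  (q⁸)¹ = q⁸, (q⁸)² = q⁵, (q⁸)³ = q², (q⁸)⁴ = q¹⁰, (q⁸)⁵ = q⁷, (q⁸)⁶ = q⁴, (q⁸)⁷ = q, (q⁸)⁸ = q⁹, (q⁸)⁹ = q⁶, (q⁸)¹⁰ = q³, (q⁸)¹¹ = e.
So |⟨q⁸⟩| = ord(q⁸) = 11. With |G| = 22, by Lagrange [G : ⟨q⁸⟩] = 22/11 = 2.

Answer: 2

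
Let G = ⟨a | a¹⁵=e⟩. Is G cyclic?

|G| = 15. The element a has order 15 (its powers give 15 distinct elements), so ⟨a⟩ = G and G is cyclic.

Answer: Yes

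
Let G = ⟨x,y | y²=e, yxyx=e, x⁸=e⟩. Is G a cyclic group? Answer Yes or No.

Every cyclic group is abelian. But x·y = xy while y·x = x⁷y, so x·y ≠ y·x and G is not abelian. Hence G is not cyclic.

Answer: No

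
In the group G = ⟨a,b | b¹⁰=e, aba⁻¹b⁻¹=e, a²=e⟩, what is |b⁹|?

Compute successive powers until reaching e:
  (b⁹)¹ = b⁹, (b⁹)² = b⁸, (b⁹)³ = b⁷, (b⁹)⁴ = b⁶, (b⁹)⁵ = b⁵, (b⁹)⁶ = b⁴, (b⁹)⁷ = b³, (b⁹)⁸ = b², (b⁹)⁹ = b, (b⁹)¹⁰ = e.
The smallest positive k with (b⁹)ᵏ = e is 10.

Answer: 10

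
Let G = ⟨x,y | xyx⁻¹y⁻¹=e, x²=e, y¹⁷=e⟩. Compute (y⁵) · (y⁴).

Compute (y⁵) · (y⁴) by multiplying left to right and reducing via the relations at each step:
  (y⁵) · y⁴ = y⁹

Answer: y⁹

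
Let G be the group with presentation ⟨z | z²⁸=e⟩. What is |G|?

G is generated by a single element, so G is cyclic. The relator gives z²⁸ = e and no smaller power is forced to be e, so the 28 powers {e, z, z², z³, z⁴, z⁵, z⁶, z⁷, z⁸, z⁹, z²², z²³, z²¹, z²⁰, z²⁴, z²⁵, z²⁶, z²⁷, z¹², z¹³, z¹¹, z¹⁰, z¹⁴, z¹⁵, z¹⁶, z¹⁷, z¹⁸, z¹⁹} are distinct. Hence |G| = 28.

Answer: 28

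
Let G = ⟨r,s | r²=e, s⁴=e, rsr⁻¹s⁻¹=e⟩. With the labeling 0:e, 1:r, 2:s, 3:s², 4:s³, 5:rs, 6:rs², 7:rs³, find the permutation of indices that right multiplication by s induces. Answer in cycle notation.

(0 2 3 4)(1 5 6 7)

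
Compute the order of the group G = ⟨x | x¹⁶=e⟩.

G is generated by a single element, so G is cyclic. The relator gives x¹⁶ = e and no smaller power is forced to be e, so the 16 powers {e, x, x², x³, x⁴, x⁵, x⁶, x⁷, x⁸, x⁹, x¹², x¹³, x¹¹, x¹⁰, x¹⁴, x¹⁵} are distinct. Hence |G| = 16.

Answer: 16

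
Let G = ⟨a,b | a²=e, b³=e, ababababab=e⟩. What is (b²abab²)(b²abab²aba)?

Compute (b²abab²) · (b²abab²aba) by multiplying left to right and reducing via the relations at each step:
  (b²abab²) · b² = b²abab
  (b²abab) · a = bab²ab²
  (bab²ab²) · b = bab²a
  (bab²a) · a = bab²
  (bab²) · b² = bab
  (bab) · a = baba
  (baba) · b = ab²ab²a
  (ab²ab²a) · a = ab²ab²

Answer: ab²ab²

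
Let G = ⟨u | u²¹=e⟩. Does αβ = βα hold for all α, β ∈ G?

G has a single generator, so G is cyclic and hence abelian.

Answer: Yes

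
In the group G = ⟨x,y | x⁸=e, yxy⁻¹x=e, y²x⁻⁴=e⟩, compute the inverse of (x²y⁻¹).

The order of (x²y⁻¹) is 4 (smallest k with (x²y⁻¹)ᵏ = e), so (x²y⁻¹)⁻¹ = (x²y⁻¹)³ = x²y.
Check: (x²y⁻¹) · (x²y) → (x²y⁻¹) · x² = y⁻¹;   (y⁻¹) · y = e, giving e as required.

Answer: x²y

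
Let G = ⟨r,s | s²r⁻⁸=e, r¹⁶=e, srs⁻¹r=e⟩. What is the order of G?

Enumerate words in the generators, reducing via the relations: the distinct elements are
  {e, r, s, rs, r², r³, r⁴, r⁵, r⁶, r⁷, r⁸, r⁹, r²s, r³s, r¹², r¹³, r¹¹, r¹⁰, r¹⁴, r¹⁵, r⁴s, r⁵s, r⁶s, r⁷s, s⁻¹, rs⁻¹, r²s⁻¹, r³s⁻¹, r⁴s⁻¹, r⁵s⁻¹, r⁶s⁻¹, r⁷s⁻¹}.
No further products give new elements, so |G| = 32.

Answer: 32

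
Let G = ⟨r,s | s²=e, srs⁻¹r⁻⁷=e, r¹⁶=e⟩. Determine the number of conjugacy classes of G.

The conjugacy classes (representative and size) are:
  [e] (size 1), [r] (size 2), [r¹⁴] (size 2), [r³] (size 2), [r⁴] (size 2), [r¹⁰] (size 2), [r⁸] (size 1), [r⁹] (size 2), [r¹¹] (size 2), [r¹⁰s] (size 8), [rs] (size 8).
Class equation: 1 + 2 + 2 + 2 + 2 + 2 + 1 + 2 + 2 + 8 + 8 = 32 = |G|. So G has 11 conjugacy classes.

Answer: 11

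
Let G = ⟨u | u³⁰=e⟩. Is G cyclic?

|G| = 30. The element u has order 30 (its powers give 30 distinct elements), so ⟨u⟩ = G and G is cyclic.

Answer: Yes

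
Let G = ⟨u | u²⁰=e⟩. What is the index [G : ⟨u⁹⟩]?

First find ord(u⁹) by computing successive powers:
  (u⁹)¹ = u⁹, (u⁹)² = u¹⁸, (u⁹)³ = u⁷, (u⁹)⁴ = u¹⁶, (u⁹)⁵ = u⁵, (u⁹)⁶ = u¹⁴, (u⁹)⁷ = u³, (u⁹)⁸ = u¹², (u⁹)⁹ = u, (u⁹)¹⁰ = u¹⁰, (u⁹)¹¹ = u¹⁹, (u⁹)¹² = u⁸, (u⁹)¹³ = u¹⁷, (u⁹)¹⁴ = u⁶, (u⁹)¹⁵ = u¹⁵, (u⁹)¹⁶ = u⁴, (u⁹)¹⁷ = u¹³, (u⁹)¹⁸ = u², (u⁹)¹⁹ = u¹¹, (u⁹)²⁰ = e.
So |⟨u⁹⟩| = ord(u⁹) = 20. With |G| = 20, by Lagrange [G : ⟨u⁹⟩] = 20/20 = 1.

Answer: 1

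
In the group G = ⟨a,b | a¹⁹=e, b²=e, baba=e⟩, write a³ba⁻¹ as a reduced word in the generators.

Multiply left to right, reducing at each step:
  (a³) · b = a³b
  (a³b) · a⁻¹ = a⁴b

Answer: a⁴b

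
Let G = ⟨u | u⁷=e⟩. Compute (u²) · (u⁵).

Compute (u²) · (u⁵) by multiplying left to right and reducing via the relations at each step:
  (u²) · u⁵ = e

Answer: e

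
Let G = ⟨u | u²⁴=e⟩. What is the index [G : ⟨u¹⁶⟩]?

First find ord(u¹⁶) by computing successive powers:
  (u¹⁶)¹ = u¹⁶, (u¹⁶)² = u⁸, (u¹⁶)³ = e.
So |⟨u¹⁶⟩| = ord(u¹⁶) = 3. With |G| = 24, by Lagrange [G : ⟨u¹⁶⟩] = 24/3 = 8.

Answer: 8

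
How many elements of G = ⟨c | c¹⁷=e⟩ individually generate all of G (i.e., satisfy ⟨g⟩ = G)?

G is cyclic of order 17. An element generates G iff its order is 17, and a cyclic group of order 17 has exactly φ(17) = 16 such elements.

Answer: 16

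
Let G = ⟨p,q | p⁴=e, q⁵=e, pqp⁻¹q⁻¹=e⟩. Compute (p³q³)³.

Compute successive powers of (p³q³), reducing at each step:
  (p³q³)²: (p³q³) · p³ = p²q³;   (p²q³) · q³ = p²q
  (p³q³)³: (p²q) · p³ = pq;   (pq) · q³ = pq⁴

Answer: pq⁴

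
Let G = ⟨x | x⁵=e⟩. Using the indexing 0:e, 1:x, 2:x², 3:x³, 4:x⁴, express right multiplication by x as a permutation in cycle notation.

(0 1 2 3 4)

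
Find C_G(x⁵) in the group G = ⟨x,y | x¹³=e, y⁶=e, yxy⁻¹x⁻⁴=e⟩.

⟨x⁵⟩ ⊆ C_G(x⁵) since powers of x⁵ commute with x⁵; so |C_G(x⁵)| ≥ |⟨x⁵⟩| = 13.
By orbit–stabilizer, |C_G(x⁵)| = |G| / |conj. class of x⁵| = 78 / 6 = 13.
The 13 elements commuting with x⁵ are {e, x, x², x³, x⁴, x⁵, x⁶, x⁷, x⁸, x⁹, x¹⁰, x¹¹, x¹²}.

Answer: {e, x, x², x³, x⁴, x⁵, x⁶, x⁷, x⁸, x⁹, x¹⁰, x¹¹, x¹²}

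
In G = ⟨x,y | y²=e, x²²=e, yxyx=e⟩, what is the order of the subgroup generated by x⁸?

|⟨x⁸⟩| equals the order of x⁸. Compute successive powers until reaching e:
  (x⁸)¹ = x⁸, (x⁸)² = x¹⁶, (x⁸)³ = x², (x⁸)⁴ = x¹⁰, (x⁸)⁵ = x¹⁸, (x⁸)⁶ = x⁴, (x⁸)⁷ = x¹², (x⁸)⁸ = x²⁰, (x⁸)⁹ = x⁶, (x⁸)¹⁰ = x¹⁴, (x⁸)¹¹ = e.
The smallest positive k with (x⁸)ᵏ = e is 11, so |⟨x⁸⟩| = 11.

Answer: 11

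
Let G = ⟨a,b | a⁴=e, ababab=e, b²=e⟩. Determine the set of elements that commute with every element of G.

An element z ∈ Z(G) iff z commutes with every generator.
For example e is central: e·a = a = a·e; e·b = b = b·e.
Whereas a ∉ Z(G) since a·b = ab ≠ ba = b·a.
Checking each of the 24 elements this way gives Z(G) = {e}, of order 1.

Answer: {e}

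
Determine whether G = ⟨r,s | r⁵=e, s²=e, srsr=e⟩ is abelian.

r·s = rs but s·r = r⁴s, so r·s ≠ s·r and G is not abelian.

Answer: No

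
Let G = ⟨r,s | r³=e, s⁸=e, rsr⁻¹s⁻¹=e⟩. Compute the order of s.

Compute successive powers until reaching e:
  s¹ = s, s² = s², s³ = s³, s⁴ = s⁴, s⁵ = s⁵, s⁶ = s⁶, s⁷ = s⁷, s⁸ = e.
The smallest positive k with sᵏ = e is 8.

Answer: 8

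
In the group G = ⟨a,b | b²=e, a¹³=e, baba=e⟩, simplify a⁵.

Compute successive powers of a, reducing at each step:
  a²: a · a = a²
  a³: (a²) · a = a³
  a⁴: (a³) · a = a⁴
  a⁵: (a⁴) · a = a⁵

Answer: a⁵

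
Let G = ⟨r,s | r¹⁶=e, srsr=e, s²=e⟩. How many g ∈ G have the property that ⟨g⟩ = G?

⟨g⟩ = G would require ord(g) = |G| = 32, but the maximum element order in G is 16 < 32. So G is not cyclic and no single element generates it: the count is 0.

Answer: 0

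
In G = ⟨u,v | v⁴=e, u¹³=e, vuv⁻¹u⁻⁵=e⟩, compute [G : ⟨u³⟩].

First find ord(u³) by computing successive powers:
  (u³)¹ = u³, (u³)² = u⁶, (u³)³ = u⁹, (u³)⁴ = u¹², (u³)⁵ = u², (u³)⁶ = u⁵, (u³)⁷ = u⁸, (u³)⁸ = u¹¹, (u³)⁹ = u, (u³)¹⁰ = u⁴, (u³)¹¹ = u⁷, (u³)¹² = u¹⁰, (u³)¹³ = e.
So |⟨u³⟩| = ord(u³) = 13. With |G| = 52, by Lagrange [G : ⟨u³⟩] = 52/13 = 4.

Answer: 4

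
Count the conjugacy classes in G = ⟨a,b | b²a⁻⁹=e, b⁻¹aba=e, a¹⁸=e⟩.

The conjugacy classes (representative and size) are:
  [e] (size 1), [a¹⁷] (size 2), [a¹⁶] (size 2), [a³] (size 2), [a¹⁴] (size 2), [a¹³] (size 2), [a¹²] (size 2), [a¹¹] (size 2), [a¹⁰] (size 2), [a⁹] (size 1), [a⁸b] (size 9), [ab] (size 9).
Class equation: 1 + 2 + 2 + 2 + 2 + 2 + 2 + 2 + 2 + 1 + 9 + 9 = 36 = |G|. So G has 12 conjugacy classes.

Answer: 12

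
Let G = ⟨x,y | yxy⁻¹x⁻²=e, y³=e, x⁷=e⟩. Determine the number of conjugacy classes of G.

The conjugacy classes (representative and size) are:
  [e] (size 1), [x²] (size 3), [x⁵] (size 3), [y] (size 7), [y²] (size 7).
Class equation: 1 + 3 + 3 + 7 + 7 = 21 = |G|. So G has 5 conjugacy classes.

Answer: 5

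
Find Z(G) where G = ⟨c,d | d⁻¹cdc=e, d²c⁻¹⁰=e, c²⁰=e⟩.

An element z ∈ Z(G) iff z commutes with every generator.
For example c¹⁰ is central: (c¹⁰)·c = c¹¹ = c·(c¹⁰); (c¹⁰)·d = d⁻¹ = d·(c¹⁰).
Whereas c ∉ Z(G) since c·d = cd ≠ c⁹d⁻¹ = d·c.
Checking each of the 40 elements this way gives Z(G) = {e, c¹⁰}, of order 2.

Answer: {e, c¹⁰}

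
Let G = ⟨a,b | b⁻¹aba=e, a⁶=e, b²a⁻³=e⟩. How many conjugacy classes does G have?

The conjugacy classes (representative and size) are:
  [e] (size 1), [a] (size 2), [a²] (size 2), [a³] (size 1), [ab⁻¹] (size 3), [a²b⁻¹] (size 3).
Class equation: 1 + 2 + 2 + 1 + 3 + 3 = 12 = |G|. So G has 6 conjugacy classes.

Answer: 6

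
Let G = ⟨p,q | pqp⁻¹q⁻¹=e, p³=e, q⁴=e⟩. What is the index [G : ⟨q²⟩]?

First find ord(q²) by computing successive powers:
  (q²)¹ = q², (q²)² = e.
So |⟨q²⟩| = ord(q²) = 2. With |G| = 12, by Lagrange [G : ⟨q²⟩] = 12/2 = 6.

Answer: 6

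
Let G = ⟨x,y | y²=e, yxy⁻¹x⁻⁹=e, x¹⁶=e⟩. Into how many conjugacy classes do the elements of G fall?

The conjugacy classes (representative and size) are:
  [e] (size 1), [x⁹] (size 2), [x²] (size 1), [x³] (size 2), [x⁴] (size 1), [x¹³] (size 2), [x⁶] (size 1), [x¹⁵] (size 2), [x⁸] (size 1), [x¹⁰] (size 1), [x¹²] (size 1), [x¹⁴] (size 1), [y] (size 2), [xy] (size 2), [x²y] (size 2), [x¹¹y] (size 2), [x⁴y] (size 2), [x¹³y] (size 2), [x¹⁴y] (size 2), [x¹⁵y] (size 2).
Class equation: 1 + 2 + 1 + 2 + 1 + 2 + 1 + 2 + 1 + 1 + 1 + 1 + 2 + 2 + 2 + 2 + 2 + 2 + 2 + 2 = 32 = |G|. So G has 20 conjugacy classes.

Answer: 20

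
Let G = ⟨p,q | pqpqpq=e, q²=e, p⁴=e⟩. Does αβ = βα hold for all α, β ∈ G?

p·q = pq but q·p = qp, so p·q ≠ q·p and G is not abelian.

Answer: No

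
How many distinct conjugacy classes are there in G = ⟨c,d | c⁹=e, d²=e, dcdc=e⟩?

The conjugacy classes (representative and size) are:
  [e] (size 1), [c⁸] (size 2), [c⁷] (size 2), [c⁶] (size 2), [c⁵] (size 2), [c⁴d] (size 9).
Class equation: 1 + 2 + 2 + 2 + 2 + 9 = 18 = |G|. So G has 6 conjugacy classes.

Answer: 6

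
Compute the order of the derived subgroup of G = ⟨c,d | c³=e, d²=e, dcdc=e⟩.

G' = [G, G] is generated by all commutators. The generator-pair commutators are: [c, d] = c².
The subgroup they normally generate is {e, c, c²}, of order 3.
Check: |G/G'| = 6/3 = 2 is the order of the abelianisation.

Answer: 3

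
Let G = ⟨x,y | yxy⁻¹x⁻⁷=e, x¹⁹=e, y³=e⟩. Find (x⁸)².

Compute successive powers of (x⁸), reducing at each step:
  (x⁸)²: (x⁸) · x⁸ = x¹⁶

Answer: x¹⁶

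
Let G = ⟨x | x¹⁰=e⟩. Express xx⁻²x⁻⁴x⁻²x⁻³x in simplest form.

Multiply left to right, reducing at each step:
  x · x⁻² = x⁹
  (x⁹) · x⁻⁴ = x⁵
  (x⁵) · x⁻² = x³
  (x³) · x⁻³ = e
  e · x = x

Answer: x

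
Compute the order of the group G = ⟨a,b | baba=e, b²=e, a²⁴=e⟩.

Enumerate words in the generators, reducing via the relations: the distinct elements are
  {a, b, e, ab, a², a³, a⁴, a⁵, a⁶, a⁷, a⁸, a⁹, a²b, a²², a²³, a²¹, a²⁰, a³b, a¹², a¹³, a¹¹, a¹⁰, a¹⁴, a¹⁵, a¹⁶, a¹⁷, a¹⁸, a¹⁹, a⁴b, a⁵b, a⁶b, a⁷b, a⁸b, a⁹b, a²²b, a²³b, a²¹b, a²⁰b, a¹²b, a¹³b, a¹¹b, a¹⁰b, a¹⁴b, a¹⁵b, a¹⁶b, a¹⁷b, a¹⁸b, a¹⁹b}.
No further products give new elements, so |G| = 48.

Answer: 48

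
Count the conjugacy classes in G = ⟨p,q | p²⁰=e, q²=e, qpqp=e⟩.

The conjugacy classes (representative and size) are:
  [e] (size 1), [p] (size 2), [p¹⁸] (size 2), [p³] (size 2), [p⁴] (size 2), [p¹⁵] (size 2), [p¹⁴] (size 2), [p⁷] (size 2), [p¹²] (size 2), [p¹¹] (size 2), [p¹⁰] (size 1), [p¹⁸q] (size 10), [p⁵q] (size 10).
Class equation: 1 + 2 + 2 + 2 + 2 + 2 + 2 + 2 + 2 + 2 + 1 + 10 + 10 = 40 = |G|. So G has 13 conjugacy classes.

Answer: 13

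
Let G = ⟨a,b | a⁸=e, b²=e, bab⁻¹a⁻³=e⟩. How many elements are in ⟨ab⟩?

|⟨ab⟩| equals the order of ab. Compute successive powers until reaching e:
  (ab)¹ = ab, (ab)² = a⁴, (ab)³ = a⁵b, (ab)⁴ = e.
The smallest positive k with (ab)ᵏ = e is 4, so |⟨ab⟩| = 4.

Answer: 4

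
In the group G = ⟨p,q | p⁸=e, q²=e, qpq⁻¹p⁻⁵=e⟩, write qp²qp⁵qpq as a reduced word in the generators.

Multiply left to right, reducing at each step:
  q · p² = p²q
  (p²q) · q = p²
  (p²) · p⁵ = p⁷
  (p⁷) · q = p⁷q
  (p⁷q) · p = p⁴q
  (p⁴q) · q = p⁴

Answer: p⁴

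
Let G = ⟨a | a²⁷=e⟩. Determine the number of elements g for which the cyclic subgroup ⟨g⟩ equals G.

G is cyclic of order 27. An element generates G iff its order is 27, and a cyclic group of order 27 has exactly φ(27) = 18 such elements.

Answer: 18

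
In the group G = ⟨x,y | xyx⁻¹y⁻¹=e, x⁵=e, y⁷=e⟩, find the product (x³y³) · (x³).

Compute (x³y³) · (x³) by multiplying left to right and reducing via the relations at each step:
  (x³y³) · x³ = xy³

Answer: xy³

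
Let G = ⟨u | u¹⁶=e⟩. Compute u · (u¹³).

Compute u · (u¹³) by multiplying left to right and reducing via the relations at each step:
  u · u¹³ = u¹⁴

Answer: u¹⁴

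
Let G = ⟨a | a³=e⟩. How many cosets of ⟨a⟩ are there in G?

First find ord(a) by computing successive powers:
  a¹ = a, a² = a², a³ = e.
So |⟨a⟩| = ord(a) = 3. With |G| = 3, by Lagrange [G : ⟨a⟩] = 3/3 = 1.

Answer: 1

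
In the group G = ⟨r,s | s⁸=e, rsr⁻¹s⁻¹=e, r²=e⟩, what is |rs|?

Compute successive powers until reaching e:
  (rs)¹ = rs, (rs)² = s², (rs)³ = rs³, (rs)⁴ = s⁴, (rs)⁵ = rs⁵, (rs)⁶ = s⁶, (rs)⁷ = rs⁷, (rs)⁸ = e.
The smallest positive k with (rs)ᵏ = e is 8.

Answer: 8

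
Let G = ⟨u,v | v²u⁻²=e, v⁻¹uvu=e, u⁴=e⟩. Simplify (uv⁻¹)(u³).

Compute (uv⁻¹) · (u³) by multiplying left to right and reducing via the relations at each step:
  (uv⁻¹) · u³ = v

Answer: v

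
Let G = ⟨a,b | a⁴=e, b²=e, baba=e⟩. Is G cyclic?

Every cyclic group is abelian. But a·b = ab while b·a = a³b, so a·b ≠ b·a and G is not abelian. Hence G is not cyclic.

Answer: No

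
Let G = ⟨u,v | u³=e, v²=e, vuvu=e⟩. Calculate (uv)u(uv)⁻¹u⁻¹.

[(uv), u] = (uv)·u·(uv)⁻¹·u⁻¹.
  (uv) · u = v
  v · (uv) = u²
  (u²) · (u²) = u

Answer: u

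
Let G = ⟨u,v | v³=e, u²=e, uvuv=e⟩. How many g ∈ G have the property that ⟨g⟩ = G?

⟨g⟩ = G would require ord(g) = |G| = 6, but the maximum element order in G is 3 < 6. So G is not cyclic and no single element generates it: the count is 0.

Answer: 0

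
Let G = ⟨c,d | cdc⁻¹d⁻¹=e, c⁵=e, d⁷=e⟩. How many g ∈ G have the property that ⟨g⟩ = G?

G is cyclic of order 35. An element generates G iff its order is 35, and a cyclic group of order 35 has exactly φ(35) = 24 such elements.

Answer: 24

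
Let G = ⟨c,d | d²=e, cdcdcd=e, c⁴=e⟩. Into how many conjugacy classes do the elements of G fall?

The conjugacy classes (representative and size) are:
  [e] (size 1), [c³] (size 6), [c²dc²d] (size 3), [cdc³] (size 6), [dc³] (size 8).
Class equation: 1 + 6 + 3 + 6 + 8 = 24 = |G|. So G has 5 conjugacy classes.

Answer: 5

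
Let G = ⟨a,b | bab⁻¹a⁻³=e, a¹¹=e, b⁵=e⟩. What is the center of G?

An element z ∈ Z(G) iff z commutes with every generator.
For example e is central: e·a = a = a·e; e·b = b = b·e.
Whereas a ∉ Z(G) since a·b = ab ≠ a³b = b·a.
Checking each of the 55 elements this way gives Z(G) = {e}, of order 1.

Answer: {e}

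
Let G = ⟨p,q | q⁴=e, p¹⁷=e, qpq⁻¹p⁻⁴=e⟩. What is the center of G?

An element z ∈ Z(G) iff z commutes with every generator.
For example e is central: e·p = p = p·e; e·q = q = q·e.
Whereas p ∉ Z(G) since p·q = pq ≠ p⁴q = q·p.
Checking each of the 68 elements this way gives Z(G) = {e}, of order 1.

Answer: {e}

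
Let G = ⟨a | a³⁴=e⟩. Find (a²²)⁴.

Compute successive powers of (a²²), reducing at each step:
  (a²²)²: (a²²) · a²² = a¹⁰
  (a²²)³: (a¹⁰) · a²² = a³²
  (a²²)⁴: (a³²) · a²² = a²⁰

Answer: a²⁰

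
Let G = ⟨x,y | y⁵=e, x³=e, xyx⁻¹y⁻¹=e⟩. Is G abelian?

Each pair of generators commutes: x·y = xy = y·x. Since the generators pairwise commute, every element of G commutes with every other, so G is abelian.

Answer: Yes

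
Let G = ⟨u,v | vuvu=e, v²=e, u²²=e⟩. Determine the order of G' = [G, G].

G' = [G, G] is generated by all commutators. The generator-pair commutators are: [u, v] = u².
The subgroup they normally generate is {e, u², u⁴, u⁶, u⁸, u¹⁰, u¹², u¹⁴, u¹⁶, u¹⁸, u²⁰}, of order 11.
Check: |G/G'| = 44/11 = 4 is the order of the abelianisation.

Answer: 11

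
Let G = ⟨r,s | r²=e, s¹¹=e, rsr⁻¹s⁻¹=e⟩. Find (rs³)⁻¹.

The order of (rs³) is 22 (smallest k with (rs³)ᵏ = e), so (rs³)⁻¹ = (rs³)²¹ = rs⁸.
Check: (rs³) · (rs⁸) → (rs³) · r = s³;   (s³) · s⁸ = e, giving e as required.

Answer: rs⁸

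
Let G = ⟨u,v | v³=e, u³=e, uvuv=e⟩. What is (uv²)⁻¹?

The order of (uv²) is 3 (smallest k with (uv²)ᵏ = e), so (uv²)⁻¹ = (uv²)² = vu².
Check: (uv²) · (vu²) → (uv²) · v = u;   u · u² = e, giving e as required.

Answer: vu²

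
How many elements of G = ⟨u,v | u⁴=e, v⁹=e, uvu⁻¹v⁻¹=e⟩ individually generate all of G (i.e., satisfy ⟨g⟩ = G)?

G is cyclic of order 36. An element generates G iff its order is 36, and a cyclic group of order 36 has exactly φ(36) = 12 such elements.

Answer: 12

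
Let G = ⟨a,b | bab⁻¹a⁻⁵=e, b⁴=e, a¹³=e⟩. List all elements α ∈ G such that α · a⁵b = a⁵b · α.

⟨a⁵b⟩ ⊆ C_G(a⁵b) since powers of a⁵b commute with a⁵b; so |C_G(a⁵b)| ≥ |⟨a⁵b⟩| = 4.
By orbit–stabilizer, |C_G(a⁵b)| = |G| / |conj. class of a⁵b| = 52 / 13 = 4.
The 4 elements commuting with a⁵b are {e, a⁵b, a⁴b², a¹²b³}.

Answer: {e, a⁵b, a⁴b², a¹²b³}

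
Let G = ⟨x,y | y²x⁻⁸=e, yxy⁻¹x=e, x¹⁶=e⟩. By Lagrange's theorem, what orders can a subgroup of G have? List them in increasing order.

|G| = 32 = 2⁵. By Lagrange's theorem the order of any subgroup divides 32; the divisors of 32 are 1, 2, 4, 8, 16, 32.

Answer: 1, 2, 4, 8, 16, 32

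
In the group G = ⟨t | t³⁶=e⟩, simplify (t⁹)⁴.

Compute successive powers of (t⁹), reducing at each step:
  (t⁹)²: (t⁹) · t⁹ = t¹⁸
  (t⁹)³: (t¹⁸) · t⁹ = t²⁷
  (t⁹)⁴: (t²⁷) · t⁹ = e

Answer: e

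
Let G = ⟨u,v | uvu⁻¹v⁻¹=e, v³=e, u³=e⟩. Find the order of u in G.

Compute successive powers until reaching e:
  u¹ = u, u² = u², u³ = e.
The smallest positive k with uᵏ = e is 3.

Answer: 3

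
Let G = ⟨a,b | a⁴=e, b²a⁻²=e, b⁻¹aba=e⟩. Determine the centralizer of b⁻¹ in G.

⟨b⁻¹⟩ ⊆ C_G(b⁻¹) since powers of b⁻¹ commute with b⁻¹; so |C_G(b⁻¹)| ≥ |⟨b⁻¹⟩| = 4.
By orbit–stabilizer, |C_G(b⁻¹)| = |G| / |conj. class of b⁻¹| = 8 / 2 = 4.
The 4 elements commuting with b⁻¹ are {e, a², b, b⁻¹}.

Answer: {e, a², b, b⁻¹}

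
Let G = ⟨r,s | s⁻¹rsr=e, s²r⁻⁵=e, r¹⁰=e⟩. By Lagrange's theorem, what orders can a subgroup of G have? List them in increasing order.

|G| = 20 = 2² · 5. By Lagrange's theorem the order of any subgroup divides 20; the divisors of 20 are 1, 2, 4, 5, 10, 20.

Answer: 1, 2, 4, 5, 10, 20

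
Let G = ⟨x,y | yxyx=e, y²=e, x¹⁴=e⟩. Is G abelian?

x·y = xy but y·x = x¹³y, so x·y ≠ y·x and G is not abelian.

Answer: No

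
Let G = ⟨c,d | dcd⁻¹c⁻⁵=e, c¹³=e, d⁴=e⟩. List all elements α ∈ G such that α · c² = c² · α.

⟨c²⟩ ⊆ C_G(c²) since powers of c² commute with c²; so |C_G(c²)| ≥ |⟨c²⟩| = 13.
By orbit–stabilizer, |C_G(c²)| = |G| / |conj. class of c²| = 52 / 4 = 13.
The 13 elements commuting with c² are {e, c, c², c³, c⁴, c⁵, c⁶, c⁷, c⁸, c⁹, c¹⁰, c¹¹, c¹²}.

Answer: {e, c, c², c³, c⁴, c⁵, c⁶, c⁷, c⁸, c⁹, c¹⁰, c¹¹, c¹²}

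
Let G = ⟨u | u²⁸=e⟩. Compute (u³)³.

Compute successive powers of (u³), reducing at each step:
  (u³)²: (u³) · u³ = u⁶
  (u³)³: (u⁶) · u³ = u⁹

Answer: u⁹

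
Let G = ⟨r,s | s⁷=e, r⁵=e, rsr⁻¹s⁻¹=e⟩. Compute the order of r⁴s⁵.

Compute successive powers until reaching e:
  (r⁴s⁵)¹ = r⁴s⁵, (r⁴s⁵)² = r³s³, (r⁴s⁵)³ = r²s, (r⁴s⁵)⁴ = rs⁶, (r⁴s⁵)⁵ = s⁴, (r⁴s⁵)⁶ = r⁴s², (r⁴s⁵)⁷ = r³, (r⁴s⁵)⁸ = r²s⁵, (r⁴s⁵)⁹ = rs³, (r⁴s⁵)¹⁰ = s, (r⁴s⁵)¹¹ = r⁴s⁶, (r⁴s⁵)¹² = r³s⁴, (r⁴s⁵)¹³ = r²s², (r⁴s⁵)¹⁴ = r, (r⁴s⁵)¹⁵ = s⁵, (r⁴s⁵)¹⁶ = r⁴s³, (r⁴s⁵)¹⁷ = r³s, (r⁴s⁵)¹⁸ = r²s⁶, (r⁴s⁵)¹⁹ = rs⁴, (r⁴s⁵)²⁰ = s², (r⁴s⁵)²¹ = r⁴, (r⁴s⁵)²² = r³s⁵, (r⁴s⁵)²³ = r²s³, (r⁴s⁵)²⁴ = rs, (r⁴s⁵)²⁵ = s⁶, (r⁴s⁵)²⁶ = r⁴s⁴, (r⁴s⁵)²⁷ = r³s², (r⁴s⁵)²⁸ = r², (r⁴s⁵)²⁹ = rs⁵, (r⁴s⁵)³⁰ = s³, (r⁴s⁵)³¹ = r⁴s, (r⁴s⁵)³² = r³s⁶, (r⁴s⁵)³³ = r²s⁴, (r⁴s⁵)³⁴ = rs², (r⁴s⁵)³⁵ = e.
The smallest positive k with (r⁴s⁵)ᵏ = e is 35.

Answer: 35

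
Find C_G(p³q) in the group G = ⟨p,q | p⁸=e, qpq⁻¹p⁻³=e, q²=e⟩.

⟨p³q⟩ ⊆ C_G(p³q) since powers of p³q commute with p³q; so |C_G(p³q)| ≥ |⟨p³q⟩| = 4.
By orbit–stabilizer, |C_G(p³q)| = |G| / |conj. class of p³q| = 16 / 4 = 4.
The 4 elements commuting with p³q are {e, p⁴, p³q, p⁷q}.

Answer: {e, p⁴, p³q, p⁷q}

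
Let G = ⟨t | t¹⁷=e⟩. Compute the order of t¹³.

Compute successive powers until reaching e:
  (t¹³)¹ = t¹³, (t¹³)² = t⁹, (t¹³)³ = t⁵, (t¹³)⁴ = t, (t¹³)⁵ = t¹⁴, (t¹³)⁶ = t¹⁰, (t¹³)⁷ = t⁶, (t¹³)⁸ = t², (t¹³)⁹ = t¹⁵, (t¹³)¹⁰ = t¹¹, (t¹³)¹¹ = t⁷, (t¹³)¹² = t³, (t¹³)¹³ = t¹⁶, (t¹³)¹⁴ = t¹², (t¹³)¹⁵ = t⁸, (t¹³)¹⁶ = t⁴, (t¹³)¹⁷ = e.
The smallest positive k with (t¹³)ᵏ = e is 17.

Answer: 17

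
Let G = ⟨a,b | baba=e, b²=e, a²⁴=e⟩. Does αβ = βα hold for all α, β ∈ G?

a·b = ab but b·a = a²³b, so a·b ≠ b·a and G is not abelian.

Answer: No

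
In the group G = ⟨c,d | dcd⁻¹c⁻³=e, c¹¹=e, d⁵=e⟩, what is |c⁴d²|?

Compute successive powers until reaching e:
  (c⁴d²)¹ = c⁴d², (c⁴d²)² = c⁷d⁴, (c⁴d²)³ = cd, (c⁴d²)⁴ = c²d³, (c⁴d²)⁵ = e.
The smallest positive k with (c⁴d²)ᵏ = e is 5.

Answer: 5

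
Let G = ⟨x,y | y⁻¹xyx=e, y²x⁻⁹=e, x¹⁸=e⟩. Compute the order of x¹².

Compute successive powers until reaching e:
  (x¹²)¹ = x¹², (x¹²)² = x⁶, (x¹²)³ = e.
The smallest positive k with (x¹²)ᵏ = e is 3.

Answer: 3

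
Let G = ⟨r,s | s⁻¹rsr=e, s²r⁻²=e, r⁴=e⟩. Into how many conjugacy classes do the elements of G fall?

The conjugacy classes (representative and size) are:
  [e] (size 1), [r³] (size 2), [r²] (size 1), [s⁻¹] (size 2), [rs⁻¹] (size 2).
Class equation: 1 + 2 + 1 + 2 + 2 = 8 = |G|. So G has 5 conjugacy classes.

Answer: 5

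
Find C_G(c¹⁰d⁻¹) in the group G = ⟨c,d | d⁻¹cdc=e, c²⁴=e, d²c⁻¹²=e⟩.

⟨c¹⁰d⁻¹⟩ ⊆ C_G(c¹⁰d⁻¹) since powers of c¹⁰d⁻¹ commute with c¹⁰d⁻¹; so |C_G(c¹⁰d⁻¹)| ≥ |⟨c¹⁰d⁻¹⟩| = 4.
By orbit–stabilizer, |C_G(c¹⁰d⁻¹)| = |G| / |conj. class of c¹⁰d⁻¹| = 48 / 12 = 4.
The 4 elements commuting with c¹⁰d⁻¹ are {e, c¹², c¹⁰d, c¹⁰d⁻¹}.

Answer: {e, c¹², c¹⁰d, c¹⁰d⁻¹}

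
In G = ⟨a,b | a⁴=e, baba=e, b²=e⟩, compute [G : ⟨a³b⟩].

First find ord(a³b) by computing successive powers:
  (a³b)¹ = a³b, (a³b)² = e.
So |⟨a³b⟩| = ord(a³b) = 2. With |G| = 8, by Lagrange [G : ⟨a³b⟩] = 8/2 = 4.

Answer: 4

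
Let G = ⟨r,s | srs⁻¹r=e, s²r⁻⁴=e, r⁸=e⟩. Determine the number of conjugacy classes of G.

The conjugacy classes (representative and size) are:
  [e] (size 1), [r⁷] (size 2), [r²] (size 2), [r⁵] (size 2), [r⁴] (size 1), [r²s⁻¹] (size 4), [r³s] (size 4).
Class equation: 1 + 2 + 2 + 2 + 1 + 4 + 4 = 16 = |G|. So G has 7 conjugacy classes.

Answer: 7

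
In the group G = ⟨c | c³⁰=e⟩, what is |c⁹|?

Compute successive powers until reaching e:
  (c⁹)¹ = c⁹, (c⁹)² = c¹⁸, (c⁹)³ = c²⁷, (c⁹)⁴ = c⁶, (c⁹)⁵ = c¹⁵, (c⁹)⁶ = c²⁴, (c⁹)⁷ = c³, (c⁹)⁸ = c¹², (c⁹)⁹ = c²¹, (c⁹)¹⁰ = e.
The smallest positive k with (c⁹)ᵏ = e is 10.

Answer: 10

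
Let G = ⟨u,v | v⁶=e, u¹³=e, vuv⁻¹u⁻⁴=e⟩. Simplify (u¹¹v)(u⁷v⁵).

Compute (u¹¹v) · (u⁷v⁵) by multiplying left to right and reducing via the relations at each step:
  (u¹¹v) · u⁷ = v
  v · v⁵ = e

Answer: e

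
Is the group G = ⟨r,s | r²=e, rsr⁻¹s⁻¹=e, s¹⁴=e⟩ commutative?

Each pair of generators commutes: r·s = rs = s·r. Since the generators pairwise commute, every element of G commutes with every other, so G is abelian.

Answer: Yes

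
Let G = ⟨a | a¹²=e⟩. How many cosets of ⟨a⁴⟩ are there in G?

First find ord(a⁴) by computing successive powers:
  (a⁴)¹ = a⁴, (a⁴)² = a⁸, (a⁴)³ = e.
So |⟨a⁴⟩| = ord(a⁴) = 3. With |G| = 12, by Lagrange [G : ⟨a⁴⟩] = 12/3 = 4.

Answer: 4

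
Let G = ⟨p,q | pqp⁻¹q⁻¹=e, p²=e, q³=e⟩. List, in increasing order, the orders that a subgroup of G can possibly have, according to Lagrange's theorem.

|G| = 6 = 2 · 3. By Lagrange's theorem the order of any subgroup divides 6; the divisors of 6 are 1, 2, 3, 6.

Answer: 1, 2, 3, 6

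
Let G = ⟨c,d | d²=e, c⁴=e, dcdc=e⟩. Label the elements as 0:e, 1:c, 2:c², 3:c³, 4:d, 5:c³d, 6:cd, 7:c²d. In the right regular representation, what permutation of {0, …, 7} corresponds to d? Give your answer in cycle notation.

(0 4)(1 6)(2 7)(3 5)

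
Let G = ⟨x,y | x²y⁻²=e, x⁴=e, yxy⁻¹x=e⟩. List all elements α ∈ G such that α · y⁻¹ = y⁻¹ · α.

⟨y⁻¹⟩ ⊆ C_G(y⁻¹) since powers of y⁻¹ commute with y⁻¹; so |C_G(y⁻¹)| ≥ |⟨y⁻¹⟩| = 4.
By orbit–stabilizer, |C_G(y⁻¹)| = |G| / |conj. class of y⁻¹| = 8 / 2 = 4.
The 4 elements commuting with y⁻¹ are {e, x², y, y⁻¹}.

Answer: {e, x², y, y⁻¹}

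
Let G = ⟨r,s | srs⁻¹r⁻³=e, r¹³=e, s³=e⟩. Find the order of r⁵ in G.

Compute successive powers until reaching e:
  (r⁵)¹ = r⁵, (r⁵)² = r¹⁰, (r⁵)³ = r², (r⁵)⁴ = r⁷, (r⁵)⁵ = r¹², (r⁵)⁶ = r⁴, (r⁵)⁷ = r⁹, (r⁵)⁸ = r, (r⁵)⁹ = r⁶, (r⁵)¹⁰ = r¹¹, (r⁵)¹¹ = r³, (r⁵)¹² = r⁸, (r⁵)¹³ = e.
The smallest positive k with (r⁵)ᵏ = e is 13.

Answer: 13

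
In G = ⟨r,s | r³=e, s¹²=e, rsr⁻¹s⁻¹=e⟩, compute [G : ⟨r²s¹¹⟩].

First find ord(r²s¹¹) by computing successive powers:
  (r²s¹¹)¹ = r²s¹¹, (r²s¹¹)² = rs¹⁰, (r²s¹¹)³ = s⁹, (r²s¹¹)⁴ = r²s⁸, (r²s¹¹)⁵ = rs⁷, (r²s¹¹)⁶ = s⁶, (r²s¹¹)⁷ = r²s⁵, (r²s¹¹)⁸ = rs⁴, (r²s¹¹)⁹ = s³, (r²s¹¹)¹⁰ = r²s², (r²s¹¹)¹¹ = rs, (r²s¹¹)¹² = e.
So |⟨r²s¹¹⟩| = ord(r²s¹¹) = 12. With |G| = 36, by Lagrange [G : ⟨r²s¹¹⟩] = 36/12 = 3.

Answer: 3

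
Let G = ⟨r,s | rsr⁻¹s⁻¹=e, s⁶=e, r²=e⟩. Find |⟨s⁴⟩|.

|⟨s⁴⟩| equals the order of s⁴. Compute successive powers until reaching e:
  (s⁴)¹ = s⁴, (s⁴)² = s², (s⁴)³ = e.
The smallest positive k with (s⁴)ᵏ = e is 3, so |⟨s⁴⟩| = 3.

Answer: 3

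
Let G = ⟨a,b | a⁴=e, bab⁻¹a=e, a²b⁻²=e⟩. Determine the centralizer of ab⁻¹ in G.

⟨ab⁻¹⟩ ⊆ C_G(ab⁻¹) since powers of ab⁻¹ commute with ab⁻¹; so |C_G(ab⁻¹)| ≥ |⟨ab⁻¹⟩| = 4.
By orbit–stabilizer, |C_G(ab⁻¹)| = |G| / |conj. class of ab⁻¹| = 8 / 2 = 4.
The 4 elements commuting with ab⁻¹ are {e, a², ab⁻¹, ab}.

Answer: {e, a², ab⁻¹, ab}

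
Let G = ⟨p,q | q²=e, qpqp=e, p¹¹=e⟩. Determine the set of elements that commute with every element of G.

An element z ∈ Z(G) iff z commutes with every generator.
For example e is central: e·p = p = p·e; e·q = q = q·e.
Whereas p ∉ Z(G) since p·q = pq ≠ p¹⁰q = q·p.
Checking each of the 22 elements this way gives Z(G) = {e}, of order 1.

Answer: {e}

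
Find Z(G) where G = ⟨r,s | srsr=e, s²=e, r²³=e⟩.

An element z ∈ Z(G) iff z commutes with every generator.
For example e is central: e·r = r = r·e; e·s = s = s·e.
Whereas r ∉ Z(G) since r·s = rs ≠ r²²s = s·r.
Checking each of the 46 elements this way gives Z(G) = {e}, of order 1.

Answer: {e}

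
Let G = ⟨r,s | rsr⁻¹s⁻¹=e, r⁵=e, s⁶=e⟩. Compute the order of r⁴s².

Compute successive powers until reaching e:
  (r⁴s²)¹ = r⁴s², (r⁴s²)² = r³s⁴, (r⁴s²)³ = r², (r⁴s²)⁴ = rs², (r⁴s²)⁵ = s⁴, (r⁴s²)⁶ = r⁴, (r⁴s²)⁷ = r³s², (r⁴s²)⁸ = r²s⁴, (r⁴s²)⁹ = r, (r⁴s²)¹⁰ = s², (r⁴s²)¹¹ = r⁴s⁴, (r⁴s²)¹² = r³, (r⁴s²)¹³ = r²s², (r⁴s²)¹⁴ = rs⁴, (r⁴s²)¹⁵ = e.
The smallest positive k with (r⁴s²)ᵏ = e is 15.

Answer: 15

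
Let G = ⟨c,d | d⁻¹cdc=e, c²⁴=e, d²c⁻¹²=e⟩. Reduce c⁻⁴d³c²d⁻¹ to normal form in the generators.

Multiply left to right, reducing at each step:
  (c²⁰) · d³ = c⁸d
  (c⁸d) · c² = c⁶d
  (c⁶d) · d⁻¹ = c⁶

Answer: c⁶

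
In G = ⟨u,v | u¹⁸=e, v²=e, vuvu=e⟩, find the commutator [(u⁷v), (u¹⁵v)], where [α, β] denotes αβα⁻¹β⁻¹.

[(u⁷v), (u¹⁵v)] = (u⁷v)·(u¹⁵v)·(u⁷v)⁻¹·(u¹⁵v)⁻¹.
  (u⁷v) · (u¹⁵v) = u¹⁰
  (u¹⁰) · (u⁷v) = u¹⁷v
  (u¹⁷v) · (u¹⁵v) = u²

Answer: u²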